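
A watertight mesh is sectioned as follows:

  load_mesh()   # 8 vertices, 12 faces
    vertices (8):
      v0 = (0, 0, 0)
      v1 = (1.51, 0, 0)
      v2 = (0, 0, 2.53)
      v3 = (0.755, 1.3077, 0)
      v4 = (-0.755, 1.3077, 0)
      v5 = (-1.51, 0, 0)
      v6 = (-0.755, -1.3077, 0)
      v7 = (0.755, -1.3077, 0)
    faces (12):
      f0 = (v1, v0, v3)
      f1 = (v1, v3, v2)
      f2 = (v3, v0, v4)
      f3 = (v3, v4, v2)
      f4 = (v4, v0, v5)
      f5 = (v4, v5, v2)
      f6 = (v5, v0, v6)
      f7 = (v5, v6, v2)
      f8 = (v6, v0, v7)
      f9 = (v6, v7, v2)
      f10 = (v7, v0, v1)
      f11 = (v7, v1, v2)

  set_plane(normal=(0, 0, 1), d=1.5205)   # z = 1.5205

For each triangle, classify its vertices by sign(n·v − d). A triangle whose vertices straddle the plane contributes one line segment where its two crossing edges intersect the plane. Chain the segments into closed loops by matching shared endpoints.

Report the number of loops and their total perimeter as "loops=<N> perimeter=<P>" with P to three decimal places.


loops=1 perimeter=3.615

Straddling triangles (6 of 12):
  (v1,v3,v2) [--+] → (0.301254, 0.521788, 1.5205)–(0.602508, 0, 1.5205)  len=0.6025
  (v3,v4,v2) [--+] → (-0.301254, 0.521788, 1.5205)–(0.301254, 0.521788, 1.5205)  len=0.6025
  (v4,v5,v2) [--+] → (-0.602508, 0, 1.5205)–(-0.301254, 0.521788, 1.5205)  len=0.6025
  (v5,v6,v2) [--+] → (-0.301254, -0.521788, 1.5205)–(-0.602508, 0, 1.5205)  len=0.6025
  (v6,v7,v2) [--+] → (0.301254, -0.521788, 1.5205)–(-0.301254, -0.521788, 1.5205)  len=0.6025
  (v7,v1,v2) [--+] → (0.602508, 0, 1.5205)–(0.301254, -0.521788, 1.5205)  len=0.6025

Chained into 1 loop(s):
  loop 1: 6 segments, perimeter = 3.6150
Total perimeter = 3.615


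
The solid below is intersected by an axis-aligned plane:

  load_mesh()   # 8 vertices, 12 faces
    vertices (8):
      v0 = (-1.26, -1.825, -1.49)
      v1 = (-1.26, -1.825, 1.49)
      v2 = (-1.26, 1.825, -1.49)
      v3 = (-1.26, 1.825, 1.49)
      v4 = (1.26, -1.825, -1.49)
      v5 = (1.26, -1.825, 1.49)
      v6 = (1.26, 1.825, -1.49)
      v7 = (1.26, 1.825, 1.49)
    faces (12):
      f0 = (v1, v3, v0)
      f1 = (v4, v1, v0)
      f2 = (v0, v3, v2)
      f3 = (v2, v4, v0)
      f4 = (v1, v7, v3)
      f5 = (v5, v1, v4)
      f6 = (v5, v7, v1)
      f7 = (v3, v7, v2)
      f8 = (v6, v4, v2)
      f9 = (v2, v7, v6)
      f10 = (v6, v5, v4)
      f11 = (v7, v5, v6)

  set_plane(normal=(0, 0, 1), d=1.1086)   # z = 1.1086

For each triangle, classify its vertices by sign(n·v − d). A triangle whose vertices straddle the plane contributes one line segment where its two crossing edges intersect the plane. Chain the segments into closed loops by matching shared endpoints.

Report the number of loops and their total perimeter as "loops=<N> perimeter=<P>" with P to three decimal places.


loops=1 perimeter=12.340

Straddling triangles (8 of 12):
  (v1,v3,v0) [++-] → (-1.26, 1.35785, 1.1086)–(-1.26, -1.825, 1.1086)  len=3.1828
  (v4,v1,v0) [-+-] → (-0.937474, -1.825, 1.1086)–(-1.26, -1.825, 1.1086)  len=0.3225
  (v0,v3,v2) [-+-] → (-1.26, 1.35785, 1.1086)–(-1.26, 1.825, 1.1086)  len=0.4672
  (v5,v1,v4) [++-] → (-0.937474, -1.825, 1.1086)–(1.26, -1.825, 1.1086)  len=2.1975
  (v3,v7,v2) [++-] → (0.937474, 1.825, 1.1086)–(-1.26, 1.825, 1.1086)  len=2.1975
  (v2,v7,v6) [-+-] → (0.937474, 1.825, 1.1086)–(1.26, 1.825, 1.1086)  len=0.3225
  (v6,v5,v4) [-+-] → (1.26, -1.35785, 1.1086)–(1.26, -1.825, 1.1086)  len=0.4672
  (v7,v5,v6) [++-] → (1.26, -1.35785, 1.1086)–(1.26, 1.825, 1.1086)  len=3.1828

Chained into 1 loop(s):
  loop 1: 8 segments, perimeter = 12.3400
Total perimeter = 12.340


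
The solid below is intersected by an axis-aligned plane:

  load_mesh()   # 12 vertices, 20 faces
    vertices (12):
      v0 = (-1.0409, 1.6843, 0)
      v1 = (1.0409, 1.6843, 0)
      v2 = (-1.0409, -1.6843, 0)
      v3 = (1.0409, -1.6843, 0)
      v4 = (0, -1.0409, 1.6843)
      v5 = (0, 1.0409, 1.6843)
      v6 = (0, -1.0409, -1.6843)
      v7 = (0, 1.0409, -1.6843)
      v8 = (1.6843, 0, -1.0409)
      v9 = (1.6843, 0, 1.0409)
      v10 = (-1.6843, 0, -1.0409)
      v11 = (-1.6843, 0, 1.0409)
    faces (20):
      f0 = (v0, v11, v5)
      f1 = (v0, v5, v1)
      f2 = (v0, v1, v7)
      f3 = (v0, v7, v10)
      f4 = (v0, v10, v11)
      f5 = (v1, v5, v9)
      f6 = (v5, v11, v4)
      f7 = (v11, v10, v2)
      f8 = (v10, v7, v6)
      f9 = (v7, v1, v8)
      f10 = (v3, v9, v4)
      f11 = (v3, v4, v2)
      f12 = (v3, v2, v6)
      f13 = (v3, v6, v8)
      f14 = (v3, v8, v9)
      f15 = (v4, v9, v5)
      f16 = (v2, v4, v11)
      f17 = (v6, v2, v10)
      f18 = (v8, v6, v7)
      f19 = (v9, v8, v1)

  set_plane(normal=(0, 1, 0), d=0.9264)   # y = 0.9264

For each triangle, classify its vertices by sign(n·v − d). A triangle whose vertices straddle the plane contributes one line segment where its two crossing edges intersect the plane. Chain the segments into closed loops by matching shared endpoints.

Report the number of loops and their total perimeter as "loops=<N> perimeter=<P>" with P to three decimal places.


loops=1 perimeter=9.145

Straddling triangles (10 of 20):
  (v0,v11,v5) [+-+] → (-1.33042, 0.9264, 0.468383)–(-0.185275, 0.9264, 1.61353)  len=1.6195
  (v0,v7,v10) [++-] → (-0.185275, 0.9264, -1.61353)–(-1.33042, 0.9264, -0.468383)  len=1.6195
  (v0,v10,v11) [+--] → (-1.33042, 0.9264, -0.468383)–(-1.33042, 0.9264, 0.468383)  len=0.9368
  (v1,v5,v9) [++-] → (0.185275, 0.9264, 1.61353)–(1.33042, 0.9264, 0.468383)  len=1.6195
  (v5,v11,v4) [+--] → (-0.185275, 0.9264, 1.61353)–(0, 0.9264, 1.6843)  len=0.1983
  (v10,v7,v6) [-+-] → (-0.185275, 0.9264, -1.61353)–(0, 0.9264, -1.6843)  len=0.1983
  (v7,v1,v8) [++-] → (1.33042, 0.9264, -0.468383)–(0.185275, 0.9264, -1.61353)  len=1.6195
  (v4,v9,v5) [--+] → (0.185275, 0.9264, 1.61353)–(0, 0.9264, 1.6843)  len=0.1983
  (v8,v6,v7) [--+] → (0, 0.9264, -1.6843)–(0.185275, 0.9264, -1.61353)  len=0.1983
  (v9,v8,v1) [--+] → (1.33042, 0.9264, -0.468383)–(1.33042, 0.9264, 0.468383)  len=0.9368

Chained into 1 loop(s):
  loop 1: 10 segments, perimeter = 9.1448
Total perimeter = 9.145


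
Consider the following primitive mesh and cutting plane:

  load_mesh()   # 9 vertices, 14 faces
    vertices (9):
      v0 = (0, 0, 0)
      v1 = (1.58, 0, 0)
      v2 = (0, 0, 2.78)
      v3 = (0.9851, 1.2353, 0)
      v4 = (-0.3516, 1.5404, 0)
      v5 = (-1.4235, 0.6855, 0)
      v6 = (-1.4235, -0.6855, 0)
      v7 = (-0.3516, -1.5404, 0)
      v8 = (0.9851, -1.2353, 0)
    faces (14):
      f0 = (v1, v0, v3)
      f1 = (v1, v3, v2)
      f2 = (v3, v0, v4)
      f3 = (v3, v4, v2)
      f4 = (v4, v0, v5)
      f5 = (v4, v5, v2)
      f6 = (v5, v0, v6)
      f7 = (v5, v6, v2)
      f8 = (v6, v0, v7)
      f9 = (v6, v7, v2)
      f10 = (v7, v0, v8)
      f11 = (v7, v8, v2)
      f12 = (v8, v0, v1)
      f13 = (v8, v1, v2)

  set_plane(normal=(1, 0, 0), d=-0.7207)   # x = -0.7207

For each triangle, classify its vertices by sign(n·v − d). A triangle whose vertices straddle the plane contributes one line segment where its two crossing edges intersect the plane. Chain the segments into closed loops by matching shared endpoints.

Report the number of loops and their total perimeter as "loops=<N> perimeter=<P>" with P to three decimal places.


Straddling triangles (6 of 14):
  (v4,v0,v5) [++-] → (-0.7207, 0.34706, 0)–(-0.7207, 1.24602, 0)  len=0.8990
  (v4,v5,v2) [+-+] → (-0.7207, 1.24602, 0)–(-0.7207, 0.34706, 1.37252)  len=1.6407
  (v5,v0,v6) [-+-] → (-0.7207, 0.34706, 0)–(-0.7207, -0.34706, 0)  len=0.6941
  (v5,v6,v2) [--+] → (-0.7207, -0.34706, 1.37252)–(-0.7207, 0.34706, 1.37252)  len=0.6941
  (v6,v0,v7) [-++] → (-0.7207, -0.34706, 0)–(-0.7207, -1.24602, 0)  len=0.8990
  (v6,v7,v2) [-++] → (-0.7207, -1.24602, 0)–(-0.7207, -0.34706, 1.37252)  len=1.6407

Chained into 1 loop(s):
  loop 1: 6 segments, perimeter = 6.4676
Total perimeter = 6.468

loops=1 perimeter=6.468


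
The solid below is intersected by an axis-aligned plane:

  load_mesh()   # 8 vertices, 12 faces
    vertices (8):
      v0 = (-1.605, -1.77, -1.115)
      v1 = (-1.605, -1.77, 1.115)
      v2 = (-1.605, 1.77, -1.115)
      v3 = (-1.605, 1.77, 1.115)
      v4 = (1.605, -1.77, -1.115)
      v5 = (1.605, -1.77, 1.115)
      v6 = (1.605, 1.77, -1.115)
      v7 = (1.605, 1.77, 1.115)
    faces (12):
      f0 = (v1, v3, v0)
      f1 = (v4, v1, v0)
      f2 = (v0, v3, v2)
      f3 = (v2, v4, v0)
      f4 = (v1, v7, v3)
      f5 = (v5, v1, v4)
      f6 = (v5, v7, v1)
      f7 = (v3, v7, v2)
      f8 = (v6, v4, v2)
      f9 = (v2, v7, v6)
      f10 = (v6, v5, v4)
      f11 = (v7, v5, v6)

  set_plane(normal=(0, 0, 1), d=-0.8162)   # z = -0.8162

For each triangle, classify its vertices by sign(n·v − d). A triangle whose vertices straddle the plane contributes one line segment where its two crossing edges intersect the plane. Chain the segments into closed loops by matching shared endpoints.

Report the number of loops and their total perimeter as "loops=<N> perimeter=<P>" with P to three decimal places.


Straddling triangles (8 of 12):
  (v1,v3,v0) [++-] → (-1.605, -1.29567, -0.8162)–(-1.605, -1.77, -0.8162)  len=0.4743
  (v4,v1,v0) [-+-] → (1.17489, -1.77, -0.8162)–(-1.605, -1.77, -0.8162)  len=2.7799
  (v0,v3,v2) [-+-] → (-1.605, -1.29567, -0.8162)–(-1.605, 1.77, -0.8162)  len=3.0657
  (v5,v1,v4) [++-] → (1.17489, -1.77, -0.8162)–(1.605, -1.77, -0.8162)  len=0.4301
  (v3,v7,v2) [++-] → (-1.17489, 1.77, -0.8162)–(-1.605, 1.77, -0.8162)  len=0.4301
  (v2,v7,v6) [-+-] → (-1.17489, 1.77, -0.8162)–(1.605, 1.77, -0.8162)  len=2.7799
  (v6,v5,v4) [-+-] → (1.605, 1.29567, -0.8162)–(1.605, -1.77, -0.8162)  len=3.0657
  (v7,v5,v6) [++-] → (1.605, 1.29567, -0.8162)–(1.605, 1.77, -0.8162)  len=0.4743

Chained into 1 loop(s):
  loop 1: 8 segments, perimeter = 13.5000
Total perimeter = 13.500

loops=1 perimeter=13.500


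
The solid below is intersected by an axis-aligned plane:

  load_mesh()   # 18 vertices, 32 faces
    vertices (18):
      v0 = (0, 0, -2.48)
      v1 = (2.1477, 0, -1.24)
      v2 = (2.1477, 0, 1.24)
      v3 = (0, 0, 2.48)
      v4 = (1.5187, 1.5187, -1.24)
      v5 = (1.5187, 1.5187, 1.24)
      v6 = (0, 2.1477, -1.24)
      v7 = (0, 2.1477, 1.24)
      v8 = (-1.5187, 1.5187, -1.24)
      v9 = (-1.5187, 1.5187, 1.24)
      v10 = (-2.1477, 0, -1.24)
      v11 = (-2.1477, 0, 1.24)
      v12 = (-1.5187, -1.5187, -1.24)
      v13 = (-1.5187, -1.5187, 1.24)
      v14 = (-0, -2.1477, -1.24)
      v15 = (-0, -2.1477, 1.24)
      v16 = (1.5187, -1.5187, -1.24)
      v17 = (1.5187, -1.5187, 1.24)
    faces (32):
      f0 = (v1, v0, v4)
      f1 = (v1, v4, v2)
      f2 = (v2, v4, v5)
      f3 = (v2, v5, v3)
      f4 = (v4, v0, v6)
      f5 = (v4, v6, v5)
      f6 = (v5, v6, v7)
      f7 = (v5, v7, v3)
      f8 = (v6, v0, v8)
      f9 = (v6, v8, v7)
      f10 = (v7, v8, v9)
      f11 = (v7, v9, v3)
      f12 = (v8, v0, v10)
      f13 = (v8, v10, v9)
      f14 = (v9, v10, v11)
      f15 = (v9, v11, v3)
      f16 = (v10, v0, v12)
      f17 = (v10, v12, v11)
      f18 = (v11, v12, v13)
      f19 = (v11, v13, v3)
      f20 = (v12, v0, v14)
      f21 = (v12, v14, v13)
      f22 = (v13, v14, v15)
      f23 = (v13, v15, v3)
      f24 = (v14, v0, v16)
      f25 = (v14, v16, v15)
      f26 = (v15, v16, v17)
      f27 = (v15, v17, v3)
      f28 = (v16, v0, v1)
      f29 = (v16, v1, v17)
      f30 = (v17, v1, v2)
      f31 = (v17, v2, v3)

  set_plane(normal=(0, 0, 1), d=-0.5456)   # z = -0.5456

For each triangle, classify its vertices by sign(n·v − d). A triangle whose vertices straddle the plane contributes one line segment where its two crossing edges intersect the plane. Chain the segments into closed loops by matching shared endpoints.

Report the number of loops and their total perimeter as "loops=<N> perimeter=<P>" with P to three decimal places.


Straddling triangles (16 of 32):
  (v1,v4,v2) [--+] → (1.69482, 1.09346, -0.5456)–(2.1477, 0, -0.5456)  len=1.1835
  (v2,v4,v5) [+-+] → (1.69482, 1.09346, -0.5456)–(1.5187, 1.5187, -0.5456)  len=0.4603
  (v4,v6,v5) [--+] → (0.425236, 1.97158, -0.5456)–(1.5187, 1.5187, -0.5456)  len=1.1835
  (v5,v6,v7) [+-+] → (0.425236, 1.97158, -0.5456)–(0, 2.1477, -0.5456)  len=0.4603
  (v6,v8,v7) [--+] → (-1.09346, 1.69482, -0.5456)–(0, 2.1477, -0.5456)  len=1.1835
  (v7,v8,v9) [+-+] → (-1.09346, 1.69482, -0.5456)–(-1.5187, 1.5187, -0.5456)  len=0.4603
  (v8,v10,v9) [--+] → (-1.97158, 0.425236, -0.5456)–(-1.5187, 1.5187, -0.5456)  len=1.1835
  (v9,v10,v11) [+-+] → (-1.97158, 0.425236, -0.5456)–(-2.1477, 0, -0.5456)  len=0.4603
  (v10,v12,v11) [--+] → (-1.69482, -1.09346, -0.5456)–(-2.1477, 0, -0.5456)  len=1.1835
  (v11,v12,v13) [+-+] → (-1.69482, -1.09346, -0.5456)–(-1.5187, -1.5187, -0.5456)  len=0.4603
  (v12,v14,v13) [--+] → (-0.425236, -1.97158, -0.5456)–(-1.5187, -1.5187, -0.5456)  len=1.1835
  (v13,v14,v15) [+-+] → (-0.425236, -1.97158, -0.5456)–(0, -2.1477, -0.5456)  len=0.4603
  (v14,v16,v15) [--+] → (1.09346, -1.69482, -0.5456)–(0, -2.1477, -0.5456)  len=1.1835
  (v15,v16,v17) [+-+] → (1.09346, -1.69482, -0.5456)–(1.5187, -1.5187, -0.5456)  len=0.4603
  (v16,v1,v17) [--+] → (1.97158, -0.425236, -0.5456)–(1.5187, -1.5187, -0.5456)  len=1.1835
  (v17,v1,v2) [+-+] → (1.97158, -0.425236, -0.5456)–(2.1477, 0, -0.5456)  len=0.4603

Chained into 1 loop(s):
  loop 1: 16 segments, perimeter = 13.1504
Total perimeter = 13.150

loops=1 perimeter=13.150


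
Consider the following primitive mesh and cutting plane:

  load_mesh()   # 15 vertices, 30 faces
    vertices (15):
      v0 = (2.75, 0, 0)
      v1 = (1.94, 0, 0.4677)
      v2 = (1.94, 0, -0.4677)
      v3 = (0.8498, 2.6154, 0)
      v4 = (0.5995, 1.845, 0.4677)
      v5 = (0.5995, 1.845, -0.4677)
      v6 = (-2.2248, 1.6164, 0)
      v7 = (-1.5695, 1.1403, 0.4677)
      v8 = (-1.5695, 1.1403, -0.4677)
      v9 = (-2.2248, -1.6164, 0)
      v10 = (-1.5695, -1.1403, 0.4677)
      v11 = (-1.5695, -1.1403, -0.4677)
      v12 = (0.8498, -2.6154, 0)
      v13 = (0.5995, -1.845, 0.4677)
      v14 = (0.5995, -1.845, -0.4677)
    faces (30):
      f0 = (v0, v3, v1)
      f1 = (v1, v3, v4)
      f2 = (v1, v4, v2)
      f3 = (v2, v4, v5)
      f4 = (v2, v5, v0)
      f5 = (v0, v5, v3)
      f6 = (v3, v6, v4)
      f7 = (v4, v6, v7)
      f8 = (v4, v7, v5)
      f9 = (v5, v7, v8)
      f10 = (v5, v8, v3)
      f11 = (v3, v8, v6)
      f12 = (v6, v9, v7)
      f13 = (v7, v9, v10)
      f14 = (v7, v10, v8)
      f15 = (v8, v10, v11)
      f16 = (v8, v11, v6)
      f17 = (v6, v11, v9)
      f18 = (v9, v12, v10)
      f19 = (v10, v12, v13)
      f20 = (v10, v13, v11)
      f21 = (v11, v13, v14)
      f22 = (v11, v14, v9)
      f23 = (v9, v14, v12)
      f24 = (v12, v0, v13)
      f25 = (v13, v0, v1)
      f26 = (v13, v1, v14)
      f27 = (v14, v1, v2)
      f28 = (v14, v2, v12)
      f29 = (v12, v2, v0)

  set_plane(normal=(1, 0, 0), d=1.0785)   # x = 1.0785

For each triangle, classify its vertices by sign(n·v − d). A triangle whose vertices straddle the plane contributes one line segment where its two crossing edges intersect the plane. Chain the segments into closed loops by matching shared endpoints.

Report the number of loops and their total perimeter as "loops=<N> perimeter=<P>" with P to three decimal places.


Straddling triangles (12 of 30):
  (v0,v3,v1) [+-+] → (1.0785, 2.30062, 0)–(1.0785, 2.06675, 0.0981132)  len=0.2536
  (v1,v3,v4) [+--] → (1.0785, 2.06675, 0.0981132)–(1.0785, 1.18573, 0.4677)  len=0.9554
  (v1,v4,v2) [+-+] → (1.0785, 1.18573, 0.4677)–(1.0785, 1.18573, 0.133454)  len=0.3342
  (v2,v4,v5) [+--] → (1.0785, 1.18573, 0.133454)–(1.0785, 1.18573, -0.4677)  len=0.6012
  (v2,v5,v0) [+-+] → (1.0785, 1.18573, -0.4677)–(1.0785, 1.43405, -0.363525)  len=0.2693
  (v0,v5,v3) [+--] → (1.0785, 1.43405, -0.363525)–(1.0785, 2.30062, 0)  len=0.9397
  (v12,v0,v13) [-+-] → (1.0785, -2.30062, 0)–(1.0785, -1.43405, 0.363525)  len=0.9397
  (v13,v0,v1) [-++] → (1.0785, -1.43405, 0.363525)–(1.0785, -1.18573, 0.4677)  len=0.2693
  (v13,v1,v14) [-+-] → (1.0785, -1.18573, 0.4677)–(1.0785, -1.18573, -0.133454)  len=0.6012
  (v14,v1,v2) [-++] → (1.0785, -1.18573, -0.133454)–(1.0785, -1.18573, -0.4677)  len=0.3342
  (v14,v2,v12) [-+-] → (1.0785, -1.18573, -0.4677)–(1.0785, -2.06675, -0.0981132)  len=0.9554
  (v12,v2,v0) [-++] → (1.0785, -2.06675, -0.0981132)–(1.0785, -2.30062, 0)  len=0.2536

Chained into 2 loop(s):
  loop 1: 6 segments, perimeter = 3.3534
  loop 2: 6 segments, perimeter = 3.3534
Total perimeter = 6.707

loops=2 perimeter=6.707


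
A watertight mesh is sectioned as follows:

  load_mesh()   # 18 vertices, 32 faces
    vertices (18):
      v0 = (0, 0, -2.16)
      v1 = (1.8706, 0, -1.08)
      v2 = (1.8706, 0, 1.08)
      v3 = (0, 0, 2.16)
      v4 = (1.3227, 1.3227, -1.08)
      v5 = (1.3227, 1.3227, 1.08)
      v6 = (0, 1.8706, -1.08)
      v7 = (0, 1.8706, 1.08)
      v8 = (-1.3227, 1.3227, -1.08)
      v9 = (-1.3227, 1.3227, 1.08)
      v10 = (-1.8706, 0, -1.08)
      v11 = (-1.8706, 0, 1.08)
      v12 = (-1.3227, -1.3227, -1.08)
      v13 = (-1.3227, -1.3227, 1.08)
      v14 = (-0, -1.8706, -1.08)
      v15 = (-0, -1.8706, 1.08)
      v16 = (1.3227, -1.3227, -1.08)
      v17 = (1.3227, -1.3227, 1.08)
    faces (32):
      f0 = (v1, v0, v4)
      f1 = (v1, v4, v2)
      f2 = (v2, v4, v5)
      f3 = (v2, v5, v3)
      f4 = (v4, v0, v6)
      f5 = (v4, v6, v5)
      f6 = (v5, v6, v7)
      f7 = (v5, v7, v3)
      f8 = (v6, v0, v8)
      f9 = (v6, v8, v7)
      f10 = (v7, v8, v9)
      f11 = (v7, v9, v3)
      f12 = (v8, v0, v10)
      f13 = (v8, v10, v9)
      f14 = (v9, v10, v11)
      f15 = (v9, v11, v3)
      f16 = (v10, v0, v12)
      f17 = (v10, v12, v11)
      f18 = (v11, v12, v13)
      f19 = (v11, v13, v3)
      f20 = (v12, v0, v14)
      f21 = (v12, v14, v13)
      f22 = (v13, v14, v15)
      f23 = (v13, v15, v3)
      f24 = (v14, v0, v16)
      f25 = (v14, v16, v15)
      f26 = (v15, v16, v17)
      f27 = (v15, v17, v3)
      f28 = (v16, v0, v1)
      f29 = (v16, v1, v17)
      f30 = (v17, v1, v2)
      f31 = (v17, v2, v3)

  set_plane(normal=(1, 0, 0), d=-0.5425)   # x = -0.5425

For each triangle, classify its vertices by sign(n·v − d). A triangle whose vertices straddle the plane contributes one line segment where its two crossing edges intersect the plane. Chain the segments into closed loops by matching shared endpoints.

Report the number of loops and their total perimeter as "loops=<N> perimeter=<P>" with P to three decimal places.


Straddling triangles (12 of 32):
  (v6,v0,v8) [++-] → (-0.5425, 0.5425, -1.71704)–(-0.5425, 1.64588, -1.08)  len=1.2741
  (v6,v8,v7) [+-+] → (-0.5425, 1.64588, -1.08)–(-0.5425, 1.64588, 0.194085)  len=1.2741
  (v7,v8,v9) [+--] → (-0.5425, 1.64588, 0.194085)–(-0.5425, 1.64588, 1.08)  len=0.8859
  (v7,v9,v3) [+-+] → (-0.5425, 1.64588, 1.08)–(-0.5425, 0.5425, 1.71704)  len=1.2741
  (v8,v0,v10) [-+-] → (-0.5425, 0.5425, -1.71704)–(-0.5425, 0, -1.84678)  len=0.5578
  (v9,v11,v3) [--+] → (-0.5425, 0, 1.84678)–(-0.5425, 0.5425, 1.71704)  len=0.5578
  (v10,v0,v12) [-+-] → (-0.5425, 0, -1.84678)–(-0.5425, -0.5425, -1.71704)  len=0.5578
  (v11,v13,v3) [--+] → (-0.5425, -0.5425, 1.71704)–(-0.5425, 0, 1.84678)  len=0.5578
  (v12,v0,v14) [-++] → (-0.5425, -0.5425, -1.71704)–(-0.5425, -1.64588, -1.08)  len=1.2741
  (v12,v14,v13) [-+-] → (-0.5425, -1.64588, -1.08)–(-0.5425, -1.64588, -0.194085)  len=0.8859
  (v13,v14,v15) [-++] → (-0.5425, -1.64588, -0.194085)–(-0.5425, -1.64588, 1.08)  len=1.2741
  (v13,v15,v3) [-++] → (-0.5425, -1.64588, 1.08)–(-0.5425, -0.5425, 1.71704)  len=1.2741

Chained into 1 loop(s):
  loop 1: 12 segments, perimeter = 11.6475
Total perimeter = 11.648

loops=1 perimeter=11.648


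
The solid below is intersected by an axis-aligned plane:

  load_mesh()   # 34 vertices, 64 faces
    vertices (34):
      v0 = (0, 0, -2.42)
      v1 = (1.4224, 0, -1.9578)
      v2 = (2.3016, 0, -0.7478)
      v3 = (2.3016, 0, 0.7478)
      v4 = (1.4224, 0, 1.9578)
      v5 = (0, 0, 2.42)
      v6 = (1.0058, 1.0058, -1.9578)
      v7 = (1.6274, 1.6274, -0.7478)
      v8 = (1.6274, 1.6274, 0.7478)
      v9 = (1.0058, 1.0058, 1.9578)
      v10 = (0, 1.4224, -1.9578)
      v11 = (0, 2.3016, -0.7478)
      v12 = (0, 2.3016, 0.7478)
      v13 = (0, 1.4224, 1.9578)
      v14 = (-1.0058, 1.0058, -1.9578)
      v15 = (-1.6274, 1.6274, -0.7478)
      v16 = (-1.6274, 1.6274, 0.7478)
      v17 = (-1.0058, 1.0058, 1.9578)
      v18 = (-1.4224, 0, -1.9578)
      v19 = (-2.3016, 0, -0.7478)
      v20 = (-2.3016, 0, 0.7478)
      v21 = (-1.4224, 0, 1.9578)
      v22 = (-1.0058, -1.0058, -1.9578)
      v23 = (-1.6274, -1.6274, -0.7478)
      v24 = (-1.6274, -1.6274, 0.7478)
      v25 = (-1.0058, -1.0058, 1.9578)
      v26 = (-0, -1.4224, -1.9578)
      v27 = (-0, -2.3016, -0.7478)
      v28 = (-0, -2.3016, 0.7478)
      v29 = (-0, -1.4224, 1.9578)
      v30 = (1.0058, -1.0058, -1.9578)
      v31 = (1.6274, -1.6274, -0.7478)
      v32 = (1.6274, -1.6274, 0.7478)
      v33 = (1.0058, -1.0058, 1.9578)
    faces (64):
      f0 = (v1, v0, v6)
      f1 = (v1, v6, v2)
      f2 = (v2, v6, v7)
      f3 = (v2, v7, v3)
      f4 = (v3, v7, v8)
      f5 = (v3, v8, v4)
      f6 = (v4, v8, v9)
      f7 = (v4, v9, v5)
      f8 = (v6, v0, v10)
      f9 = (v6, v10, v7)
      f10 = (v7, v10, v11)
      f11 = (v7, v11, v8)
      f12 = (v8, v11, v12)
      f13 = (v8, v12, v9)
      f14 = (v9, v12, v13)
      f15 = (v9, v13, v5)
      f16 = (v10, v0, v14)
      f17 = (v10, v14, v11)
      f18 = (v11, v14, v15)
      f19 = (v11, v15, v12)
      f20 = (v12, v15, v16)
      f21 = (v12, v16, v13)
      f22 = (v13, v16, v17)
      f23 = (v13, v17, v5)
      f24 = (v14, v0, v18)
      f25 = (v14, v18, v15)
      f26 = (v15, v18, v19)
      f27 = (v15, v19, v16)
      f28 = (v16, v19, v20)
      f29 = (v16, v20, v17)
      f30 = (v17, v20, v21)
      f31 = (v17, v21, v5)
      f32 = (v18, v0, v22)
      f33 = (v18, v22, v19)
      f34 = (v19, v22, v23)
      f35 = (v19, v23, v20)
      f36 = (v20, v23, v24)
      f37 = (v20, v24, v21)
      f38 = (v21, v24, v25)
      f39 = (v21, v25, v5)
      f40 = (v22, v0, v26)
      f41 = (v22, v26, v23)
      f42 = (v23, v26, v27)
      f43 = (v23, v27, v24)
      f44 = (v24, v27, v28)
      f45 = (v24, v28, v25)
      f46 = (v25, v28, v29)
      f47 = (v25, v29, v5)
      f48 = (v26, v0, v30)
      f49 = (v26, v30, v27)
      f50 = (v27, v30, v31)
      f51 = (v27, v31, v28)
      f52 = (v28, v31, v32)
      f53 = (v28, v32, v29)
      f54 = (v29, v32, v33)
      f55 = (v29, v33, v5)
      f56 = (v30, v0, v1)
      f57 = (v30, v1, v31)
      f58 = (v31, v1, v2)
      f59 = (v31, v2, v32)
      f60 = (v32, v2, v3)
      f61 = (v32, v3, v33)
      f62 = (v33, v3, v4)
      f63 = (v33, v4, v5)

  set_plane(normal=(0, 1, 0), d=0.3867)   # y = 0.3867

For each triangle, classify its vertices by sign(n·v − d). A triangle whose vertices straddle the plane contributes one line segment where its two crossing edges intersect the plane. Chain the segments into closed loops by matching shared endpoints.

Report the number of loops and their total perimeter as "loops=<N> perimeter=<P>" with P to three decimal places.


loops=1 perimeter=14.217

Straddling triangles (20 of 64):
  (v1,v0,v6) [--+] → (0.3867, 0.3867, -2.2423)–(1.26223, 0.3867, -1.9578)  len=0.9206
  (v1,v6,v2) [-+-] → (1.26223, 0.3867, -1.9578)–(1.8034, 0.3867, -1.21301)  len=0.9206
  (v2,v6,v7) [-++] → (1.8034, 0.3867, -1.21301)–(2.1414, 0.3867, -0.7478)  len=0.5750
  (v2,v7,v3) [-+-] → (2.1414, 0.3867, -0.7478)–(2.1414, 0.3867, 0.392418)  len=1.1402
  (v3,v7,v8) [-++] → (2.1414, 0.3867, 0.392418)–(2.1414, 0.3867, 0.7478)  len=0.3554
  (v3,v8,v4) [-+-] → (2.1414, 0.3867, 0.7478)–(1.47111, 0.3867, 1.67028)  len=1.1403
  (v4,v8,v9) [-++] → (1.47111, 0.3867, 1.67028)–(1.26223, 0.3867, 1.9578)  len=0.3554
  (v4,v9,v5) [-+-] → (1.26223, 0.3867, 1.9578)–(0.3867, 0.3867, 2.2423)  len=0.9206
  (v6,v0,v10) [+-+] → (0.3867, 0.3867, -2.2423)–(0, 0.3867, -2.29434)  len=0.3902
  (v9,v13,v5) [++-] → (0, 0.3867, 2.29434)–(0.3867, 0.3867, 2.2423)  len=0.3902
  (v10,v0,v14) [+-+] → (0, 0.3867, -2.29434)–(-0.3867, 0.3867, -2.2423)  len=0.3902
  (v13,v17,v5) [++-] → (-0.3867, 0.3867, 2.2423)–(0, 0.3867, 2.29434)  len=0.3902
  (v14,v0,v18) [+--] → (-0.3867, 0.3867, -2.2423)–(-1.26223, 0.3867, -1.9578)  len=0.9206
  (v14,v18,v15) [+-+] → (-1.26223, 0.3867, -1.9578)–(-1.47111, 0.3867, -1.67028)  len=0.3554
  (v15,v18,v19) [+--] → (-1.47111, 0.3867, -1.67028)–(-2.1414, 0.3867, -0.7478)  len=1.1403
  (v15,v19,v16) [+-+] → (-2.1414, 0.3867, -0.7478)–(-2.1414, 0.3867, -0.392418)  len=0.3554
  (v16,v19,v20) [+--] → (-2.1414, 0.3867, -0.392418)–(-2.1414, 0.3867, 0.7478)  len=1.1402
  (v16,v20,v17) [+-+] → (-2.1414, 0.3867, 0.7478)–(-1.8034, 0.3867, 1.21301)  len=0.5750
  (v17,v20,v21) [+--] → (-1.8034, 0.3867, 1.21301)–(-1.26223, 0.3867, 1.9578)  len=0.9206
  (v17,v21,v5) [+--] → (-1.26223, 0.3867, 1.9578)–(-0.3867, 0.3867, 2.2423)  len=0.9206

Chained into 1 loop(s):
  loop 1: 20 segments, perimeter = 14.2170
Total perimeter = 14.217


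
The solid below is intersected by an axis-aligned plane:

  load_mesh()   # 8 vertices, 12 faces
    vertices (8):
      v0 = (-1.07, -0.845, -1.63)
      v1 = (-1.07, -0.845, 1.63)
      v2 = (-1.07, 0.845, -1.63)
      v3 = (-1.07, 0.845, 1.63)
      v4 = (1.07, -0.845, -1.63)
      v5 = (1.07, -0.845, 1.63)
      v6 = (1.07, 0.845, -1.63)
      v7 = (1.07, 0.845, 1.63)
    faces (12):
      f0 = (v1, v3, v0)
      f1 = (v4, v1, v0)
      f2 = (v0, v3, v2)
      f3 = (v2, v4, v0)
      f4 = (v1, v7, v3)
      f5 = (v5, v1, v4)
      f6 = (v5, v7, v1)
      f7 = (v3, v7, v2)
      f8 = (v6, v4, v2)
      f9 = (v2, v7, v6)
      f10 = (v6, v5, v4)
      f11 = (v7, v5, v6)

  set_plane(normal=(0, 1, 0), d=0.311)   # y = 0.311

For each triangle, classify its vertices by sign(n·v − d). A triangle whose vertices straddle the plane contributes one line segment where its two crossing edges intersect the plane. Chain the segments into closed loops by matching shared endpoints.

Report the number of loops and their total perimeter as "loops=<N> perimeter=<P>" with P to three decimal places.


Straddling triangles (8 of 12):
  (v1,v3,v0) [-+-] → (-1.07, 0.311, 1.63)–(-1.07, 0.311, 0.599917)  len=1.0301
  (v0,v3,v2) [-++] → (-1.07, 0.311, 0.599917)–(-1.07, 0.311, -1.63)  len=2.2299
  (v2,v4,v0) [+--] → (-0.393811, 0.311, -1.63)–(-1.07, 0.311, -1.63)  len=0.6762
  (v1,v7,v3) [-++] → (0.393811, 0.311, 1.63)–(-1.07, 0.311, 1.63)  len=1.4638
  (v5,v7,v1) [-+-] → (1.07, 0.311, 1.63)–(0.393811, 0.311, 1.63)  len=0.6762
  (v6,v4,v2) [+-+] → (1.07, 0.311, -1.63)–(-0.393811, 0.311, -1.63)  len=1.4638
  (v6,v5,v4) [+--] → (1.07, 0.311, -0.599917)–(1.07, 0.311, -1.63)  len=1.0301
  (v7,v5,v6) [+-+] → (1.07, 0.311, 1.63)–(1.07, 0.311, -0.599917)  len=2.2299

Chained into 1 loop(s):
  loop 1: 8 segments, perimeter = 10.8000
Total perimeter = 10.800

loops=1 perimeter=10.800


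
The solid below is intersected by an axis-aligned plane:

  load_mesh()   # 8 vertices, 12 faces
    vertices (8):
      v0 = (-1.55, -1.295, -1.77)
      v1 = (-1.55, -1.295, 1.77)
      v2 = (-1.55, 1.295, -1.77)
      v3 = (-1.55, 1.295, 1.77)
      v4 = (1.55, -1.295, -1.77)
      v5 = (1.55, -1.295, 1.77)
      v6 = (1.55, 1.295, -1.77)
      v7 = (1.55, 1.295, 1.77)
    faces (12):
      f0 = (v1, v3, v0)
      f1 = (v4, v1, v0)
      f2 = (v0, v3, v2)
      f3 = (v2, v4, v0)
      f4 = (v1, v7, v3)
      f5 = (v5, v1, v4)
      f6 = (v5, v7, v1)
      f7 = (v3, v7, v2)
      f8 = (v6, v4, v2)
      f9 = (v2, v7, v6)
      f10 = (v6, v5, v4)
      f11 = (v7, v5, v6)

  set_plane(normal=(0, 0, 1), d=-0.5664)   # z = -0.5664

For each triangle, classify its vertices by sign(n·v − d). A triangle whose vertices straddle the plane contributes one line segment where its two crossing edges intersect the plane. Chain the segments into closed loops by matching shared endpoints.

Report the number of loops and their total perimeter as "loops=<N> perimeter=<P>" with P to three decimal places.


Straddling triangles (8 of 12):
  (v1,v3,v0) [++-] → (-1.55, -0.4144, -0.5664)–(-1.55, -1.295, -0.5664)  len=0.8806
  (v4,v1,v0) [-+-] → (0.496, -1.295, -0.5664)–(-1.55, -1.295, -0.5664)  len=2.0460
  (v0,v3,v2) [-+-] → (-1.55, -0.4144, -0.5664)–(-1.55, 1.295, -0.5664)  len=1.7094
  (v5,v1,v4) [++-] → (0.496, -1.295, -0.5664)–(1.55, -1.295, -0.5664)  len=1.0540
  (v3,v7,v2) [++-] → (-0.496, 1.295, -0.5664)–(-1.55, 1.295, -0.5664)  len=1.0540
  (v2,v7,v6) [-+-] → (-0.496, 1.295, -0.5664)–(1.55, 1.295, -0.5664)  len=2.0460
  (v6,v5,v4) [-+-] → (1.55, 0.4144, -0.5664)–(1.55, -1.295, -0.5664)  len=1.7094
  (v7,v5,v6) [++-] → (1.55, 0.4144, -0.5664)–(1.55, 1.295, -0.5664)  len=0.8806

Chained into 1 loop(s):
  loop 1: 8 segments, perimeter = 11.3800
Total perimeter = 11.380

loops=1 perimeter=11.380


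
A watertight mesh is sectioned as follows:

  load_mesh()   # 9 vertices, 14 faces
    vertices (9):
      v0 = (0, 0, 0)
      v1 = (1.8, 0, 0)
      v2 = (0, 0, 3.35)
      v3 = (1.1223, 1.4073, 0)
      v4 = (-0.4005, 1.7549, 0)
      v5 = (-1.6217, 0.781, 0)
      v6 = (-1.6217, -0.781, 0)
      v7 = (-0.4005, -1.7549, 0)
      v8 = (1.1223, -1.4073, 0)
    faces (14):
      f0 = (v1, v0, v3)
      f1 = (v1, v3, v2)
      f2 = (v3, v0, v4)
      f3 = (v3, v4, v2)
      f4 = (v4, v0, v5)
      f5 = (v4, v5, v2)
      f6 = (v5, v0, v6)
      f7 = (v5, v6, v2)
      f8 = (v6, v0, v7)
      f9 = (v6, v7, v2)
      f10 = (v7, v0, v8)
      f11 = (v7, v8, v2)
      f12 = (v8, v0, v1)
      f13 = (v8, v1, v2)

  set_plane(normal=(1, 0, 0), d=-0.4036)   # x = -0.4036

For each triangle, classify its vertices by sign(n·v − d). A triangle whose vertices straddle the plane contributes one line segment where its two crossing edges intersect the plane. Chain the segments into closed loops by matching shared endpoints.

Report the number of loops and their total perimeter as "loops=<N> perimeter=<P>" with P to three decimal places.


loops=1 perimeter=9.813

Straddling triangles (6 of 14):
  (v4,v0,v5) [++-] → (-0.4036, 0.194371, 0)–(-0.4036, 1.75243, 0)  len=1.5581
  (v4,v5,v2) [+-+] → (-0.4036, 1.75243, 0)–(-0.4036, 0.194371, 2.51627)  len=2.9596
  (v5,v0,v6) [-+-] → (-0.4036, 0.194371, 0)–(-0.4036, -0.194371, 0)  len=0.3887
  (v5,v6,v2) [--+] → (-0.4036, -0.194371, 2.51627)–(-0.4036, 0.194371, 2.51627)  len=0.3887
  (v6,v0,v7) [-++] → (-0.4036, -0.194371, 0)–(-0.4036, -1.75243, 0)  len=1.5581
  (v6,v7,v2) [-++] → (-0.4036, -1.75243, 0)–(-0.4036, -0.194371, 2.51627)  len=2.9596

Chained into 1 loop(s):
  loop 1: 6 segments, perimeter = 9.8128
Total perimeter = 9.813


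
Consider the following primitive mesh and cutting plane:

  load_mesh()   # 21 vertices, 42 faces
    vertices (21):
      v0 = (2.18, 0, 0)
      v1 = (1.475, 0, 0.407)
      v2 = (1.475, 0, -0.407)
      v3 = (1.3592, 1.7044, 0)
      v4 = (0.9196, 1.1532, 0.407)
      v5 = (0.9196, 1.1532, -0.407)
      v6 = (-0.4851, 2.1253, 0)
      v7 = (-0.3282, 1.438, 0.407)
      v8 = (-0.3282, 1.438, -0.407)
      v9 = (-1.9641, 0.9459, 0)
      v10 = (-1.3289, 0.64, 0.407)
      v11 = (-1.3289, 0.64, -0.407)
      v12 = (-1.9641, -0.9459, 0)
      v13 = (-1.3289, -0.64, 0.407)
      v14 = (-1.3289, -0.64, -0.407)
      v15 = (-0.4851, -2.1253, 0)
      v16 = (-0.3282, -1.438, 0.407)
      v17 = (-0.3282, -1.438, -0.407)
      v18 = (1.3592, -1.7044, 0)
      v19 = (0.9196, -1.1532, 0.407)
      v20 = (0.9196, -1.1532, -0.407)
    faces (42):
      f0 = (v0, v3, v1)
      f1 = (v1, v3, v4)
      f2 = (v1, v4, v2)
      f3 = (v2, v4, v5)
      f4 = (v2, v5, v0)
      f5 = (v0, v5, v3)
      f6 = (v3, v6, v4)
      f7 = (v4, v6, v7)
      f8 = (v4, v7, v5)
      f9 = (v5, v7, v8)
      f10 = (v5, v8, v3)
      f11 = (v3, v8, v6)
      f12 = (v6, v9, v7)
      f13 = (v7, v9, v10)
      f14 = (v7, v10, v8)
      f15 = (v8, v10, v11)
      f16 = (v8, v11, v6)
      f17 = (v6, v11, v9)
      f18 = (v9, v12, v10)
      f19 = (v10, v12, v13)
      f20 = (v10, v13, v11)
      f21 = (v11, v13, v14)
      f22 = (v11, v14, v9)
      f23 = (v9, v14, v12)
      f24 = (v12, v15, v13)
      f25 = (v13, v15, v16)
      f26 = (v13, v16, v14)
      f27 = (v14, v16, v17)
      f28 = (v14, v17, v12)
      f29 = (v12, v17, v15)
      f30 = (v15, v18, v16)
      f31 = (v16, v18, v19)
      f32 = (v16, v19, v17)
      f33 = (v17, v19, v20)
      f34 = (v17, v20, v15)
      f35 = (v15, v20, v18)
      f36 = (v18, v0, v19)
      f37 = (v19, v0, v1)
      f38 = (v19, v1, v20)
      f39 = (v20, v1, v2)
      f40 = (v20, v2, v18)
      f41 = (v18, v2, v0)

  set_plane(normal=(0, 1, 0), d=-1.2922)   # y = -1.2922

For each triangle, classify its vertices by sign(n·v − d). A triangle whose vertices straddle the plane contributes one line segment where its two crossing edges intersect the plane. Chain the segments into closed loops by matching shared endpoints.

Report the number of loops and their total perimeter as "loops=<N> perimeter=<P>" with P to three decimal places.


Straddling triangles (14 of 42):
  (v12,v15,v13) [+-+] → (-1.52983, -1.2922, 0)–(-0.958385, -1.2922, 0.228285)  len=0.6154
  (v13,v15,v16) [+--] → (-0.958385, -1.2922, 0.228285)–(-0.511035, -1.2922, 0.407)  len=0.4817
  (v13,v16,v14) [+-+] → (-0.511035, -1.2922, 0.407)–(-0.511035, -1.2922, 0.258277)  len=0.1487
  (v14,v16,v17) [+--] → (-0.511035, -1.2922, 0.258277)–(-0.511035, -1.2922, -0.407)  len=0.6653
  (v14,v17,v12) [+-+] → (-0.511035, -1.2922, -0.407)–(-0.812886, -1.2922, -0.286414)  len=0.3250
  (v12,v17,v15) [+--] → (-0.812886, -1.2922, -0.286414)–(-1.52983, -1.2922, 0)  len=0.7720
  (v16,v18,v19) [--+] → (1.03046, -1.2922, 0.304364)–(0.310596, -1.2922, 0.407)  len=0.7271
  (v16,v19,v17) [-+-] → (0.310596, -1.2922, 0.407)–(0.310596, -1.2922, 0.0097177)  len=0.3973
  (v17,v19,v20) [-++] → (0.310596, -1.2922, 0.0097177)–(0.310596, -1.2922, -0.407)  len=0.4167
  (v17,v20,v15) [-+-] → (0.310596, -1.2922, -0.407)–(0.718743, -1.2922, -0.348803)  len=0.4123
  (v15,v20,v18) [-+-] → (0.718743, -1.2922, -0.348803)–(1.03046, -1.2922, -0.304364)  len=0.3149
  (v18,v0,v19) [-++] → (1.55771, -1.2922, 0)–(1.03046, -1.2922, 0.304364)  len=0.6088
  (v20,v2,v18) [++-] → (1.38721, -1.2922, -0.0984308)–(1.03046, -1.2922, -0.304364)  len=0.4119
  (v18,v2,v0) [-++] → (1.38721, -1.2922, -0.0984308)–(1.55771, -1.2922, 0)  len=0.1969

Chained into 2 loop(s):
  loop 1: 6 segments, perimeter = 3.0082
  loop 2: 8 segments, perimeter = 3.4859
Total perimeter = 6.494

loops=2 perimeter=6.494


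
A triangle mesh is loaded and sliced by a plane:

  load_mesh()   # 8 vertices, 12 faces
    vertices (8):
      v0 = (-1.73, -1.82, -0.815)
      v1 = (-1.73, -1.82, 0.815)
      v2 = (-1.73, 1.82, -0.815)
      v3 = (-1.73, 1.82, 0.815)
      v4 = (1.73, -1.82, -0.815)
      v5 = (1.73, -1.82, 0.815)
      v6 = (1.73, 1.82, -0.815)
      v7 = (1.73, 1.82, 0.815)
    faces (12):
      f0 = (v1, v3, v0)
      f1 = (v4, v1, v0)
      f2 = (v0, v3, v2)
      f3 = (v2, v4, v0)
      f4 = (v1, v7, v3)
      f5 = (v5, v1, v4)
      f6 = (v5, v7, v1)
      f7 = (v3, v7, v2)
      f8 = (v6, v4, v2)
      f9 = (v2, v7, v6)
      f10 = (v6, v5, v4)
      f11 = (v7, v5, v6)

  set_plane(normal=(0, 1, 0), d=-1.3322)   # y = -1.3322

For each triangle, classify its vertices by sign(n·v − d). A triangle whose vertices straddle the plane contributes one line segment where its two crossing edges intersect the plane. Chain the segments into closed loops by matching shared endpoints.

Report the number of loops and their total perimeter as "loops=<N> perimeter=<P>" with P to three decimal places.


Straddling triangles (8 of 12):
  (v1,v3,v0) [-+-] → (-1.73, -1.3322, 0.815)–(-1.73, -1.3322, -0.596562)  len=1.4116
  (v0,v3,v2) [-++] → (-1.73, -1.3322, -0.596562)–(-1.73, -1.3322, -0.815)  len=0.2184
  (v2,v4,v0) [+--] → (1.26632, -1.3322, -0.815)–(-1.73, -1.3322, -0.815)  len=2.9963
  (v1,v7,v3) [-++] → (-1.26632, -1.3322, 0.815)–(-1.73, -1.3322, 0.815)  len=0.4637
  (v5,v7,v1) [-+-] → (1.73, -1.3322, 0.815)–(-1.26632, -1.3322, 0.815)  len=2.9963
  (v6,v4,v2) [+-+] → (1.73, -1.3322, -0.815)–(1.26632, -1.3322, -0.815)  len=0.4637
  (v6,v5,v4) [+--] → (1.73, -1.3322, 0.596562)–(1.73, -1.3322, -0.815)  len=1.4116
  (v7,v5,v6) [+-+] → (1.73, -1.3322, 0.815)–(1.73, -1.3322, 0.596562)  len=0.2184

Chained into 1 loop(s):
  loop 1: 8 segments, perimeter = 10.1800
Total perimeter = 10.180

loops=1 perimeter=10.180


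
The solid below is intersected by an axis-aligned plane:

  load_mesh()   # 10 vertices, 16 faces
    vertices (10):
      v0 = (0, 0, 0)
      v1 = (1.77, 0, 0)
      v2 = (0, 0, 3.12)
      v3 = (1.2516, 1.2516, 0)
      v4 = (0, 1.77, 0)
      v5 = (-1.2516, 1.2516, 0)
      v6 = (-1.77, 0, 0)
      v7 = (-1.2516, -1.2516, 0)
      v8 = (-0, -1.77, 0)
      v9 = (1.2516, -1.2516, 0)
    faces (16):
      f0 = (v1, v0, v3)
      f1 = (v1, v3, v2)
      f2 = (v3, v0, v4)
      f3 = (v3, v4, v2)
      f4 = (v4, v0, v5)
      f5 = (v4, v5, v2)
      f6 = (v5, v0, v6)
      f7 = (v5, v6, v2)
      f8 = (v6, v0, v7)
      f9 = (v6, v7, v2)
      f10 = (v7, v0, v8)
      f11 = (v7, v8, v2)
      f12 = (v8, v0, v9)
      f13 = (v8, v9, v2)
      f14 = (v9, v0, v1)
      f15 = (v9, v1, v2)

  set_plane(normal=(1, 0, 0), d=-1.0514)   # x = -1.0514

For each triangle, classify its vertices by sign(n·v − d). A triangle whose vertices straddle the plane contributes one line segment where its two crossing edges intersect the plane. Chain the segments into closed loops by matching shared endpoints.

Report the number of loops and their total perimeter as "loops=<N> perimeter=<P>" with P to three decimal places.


loops=1 perimeter=6.420

Straddling triangles (8 of 16):
  (v4,v0,v5) [++-] → (-1.0514, 1.0514, 0)–(-1.0514, 1.33452, 0)  len=0.2831
  (v4,v5,v2) [+-+] → (-1.0514, 1.33452, 0)–(-1.0514, 1.0514, 0.49906)  len=0.5738
  (v5,v0,v6) [-+-] → (-1.0514, 1.0514, 0)–(-1.0514, 0, 0)  len=1.0514
  (v5,v6,v2) [--+] → (-1.0514, 0, 1.26668)–(-1.0514, 1.0514, 0.49906)  len=1.3018
  (v6,v0,v7) [-+-] → (-1.0514, 0, 0)–(-1.0514, -1.0514, 0)  len=1.0514
  (v6,v7,v2) [--+] → (-1.0514, -1.0514, 0.49906)–(-1.0514, 0, 1.26668)  len=1.3018
  (v7,v0,v8) [-++] → (-1.0514, -1.0514, 0)–(-1.0514, -1.33452, 0)  len=0.2831
  (v7,v8,v2) [-++] → (-1.0514, -1.33452, 0)–(-1.0514, -1.0514, 0.49906)  len=0.5738

Chained into 1 loop(s):
  loop 1: 8 segments, perimeter = 6.4202
Total perimeter = 6.420


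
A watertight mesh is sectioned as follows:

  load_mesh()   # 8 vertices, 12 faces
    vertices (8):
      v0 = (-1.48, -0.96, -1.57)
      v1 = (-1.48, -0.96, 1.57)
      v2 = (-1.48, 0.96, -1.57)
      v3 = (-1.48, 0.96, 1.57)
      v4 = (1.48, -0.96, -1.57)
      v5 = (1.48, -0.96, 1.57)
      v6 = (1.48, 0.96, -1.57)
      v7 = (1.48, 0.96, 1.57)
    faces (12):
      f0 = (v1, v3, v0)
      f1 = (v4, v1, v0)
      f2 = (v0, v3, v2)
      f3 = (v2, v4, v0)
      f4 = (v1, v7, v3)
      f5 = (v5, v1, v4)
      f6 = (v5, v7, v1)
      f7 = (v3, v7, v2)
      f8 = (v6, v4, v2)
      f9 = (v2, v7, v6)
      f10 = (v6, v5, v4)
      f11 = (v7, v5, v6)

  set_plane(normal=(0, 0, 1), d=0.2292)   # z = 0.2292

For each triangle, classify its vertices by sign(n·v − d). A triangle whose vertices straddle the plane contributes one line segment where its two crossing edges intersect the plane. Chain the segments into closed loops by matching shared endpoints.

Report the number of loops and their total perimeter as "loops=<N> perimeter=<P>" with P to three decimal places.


Straddling triangles (8 of 12):
  (v1,v3,v0) [++-] → (-1.48, 0.140148, 0.2292)–(-1.48, -0.96, 0.2292)  len=1.1001
  (v4,v1,v0) [-+-] → (-0.216061, -0.96, 0.2292)–(-1.48, -0.96, 0.2292)  len=1.2639
  (v0,v3,v2) [-+-] → (-1.48, 0.140148, 0.2292)–(-1.48, 0.96, 0.2292)  len=0.8199
  (v5,v1,v4) [++-] → (-0.216061, -0.96, 0.2292)–(1.48, -0.96, 0.2292)  len=1.6961
  (v3,v7,v2) [++-] → (0.216061, 0.96, 0.2292)–(-1.48, 0.96, 0.2292)  len=1.6961
  (v2,v7,v6) [-+-] → (0.216061, 0.96, 0.2292)–(1.48, 0.96, 0.2292)  len=1.2639
  (v6,v5,v4) [-+-] → (1.48, -0.140148, 0.2292)–(1.48, -0.96, 0.2292)  len=0.8199
  (v7,v5,v6) [++-] → (1.48, -0.140148, 0.2292)–(1.48, 0.96, 0.2292)  len=1.1001

Chained into 1 loop(s):
  loop 1: 8 segments, perimeter = 9.7600
Total perimeter = 9.760

loops=1 perimeter=9.760
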